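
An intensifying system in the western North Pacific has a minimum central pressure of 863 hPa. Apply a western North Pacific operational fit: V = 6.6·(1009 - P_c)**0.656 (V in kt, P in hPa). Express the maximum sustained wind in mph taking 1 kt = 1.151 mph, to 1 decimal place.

199.7 mph

ΔP = 1009 − 863 = 146 hPa.
V ≈ 6.6 × 146^0.656 = 6.6 × 26.292 ≈ 173.524 kt.
173.524 × 1.151 ≈ 199.73 mph → 199.7 mph.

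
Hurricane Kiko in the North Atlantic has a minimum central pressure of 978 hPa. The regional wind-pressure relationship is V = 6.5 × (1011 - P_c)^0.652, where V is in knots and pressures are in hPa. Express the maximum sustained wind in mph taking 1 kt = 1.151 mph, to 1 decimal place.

ΔP = 1011 − 978 = 33 hPa.
V ≈ 6.5 × 33^0.652 = 6.5 × 9.774 ≈ 63.531 kt.
63.531 × 1.151 ≈ 73.12 mph → 73.1 mph.

73.1 mph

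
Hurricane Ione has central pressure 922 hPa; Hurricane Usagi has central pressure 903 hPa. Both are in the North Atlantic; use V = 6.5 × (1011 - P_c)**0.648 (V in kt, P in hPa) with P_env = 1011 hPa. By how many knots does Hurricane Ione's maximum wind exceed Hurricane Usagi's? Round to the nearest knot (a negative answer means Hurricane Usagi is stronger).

Hurricane Ione: ΔP = 89; V ≈ 6.5 × 89^0.648 ≈ 119.16 kt.
Hurricane Usagi: ΔP = 108; V ≈ 6.5 × 108^0.648 ≈ 135.07 kt.
Difference ≈ 119.16 − 135.07 = -15.91 → -16 kt.

-16 kt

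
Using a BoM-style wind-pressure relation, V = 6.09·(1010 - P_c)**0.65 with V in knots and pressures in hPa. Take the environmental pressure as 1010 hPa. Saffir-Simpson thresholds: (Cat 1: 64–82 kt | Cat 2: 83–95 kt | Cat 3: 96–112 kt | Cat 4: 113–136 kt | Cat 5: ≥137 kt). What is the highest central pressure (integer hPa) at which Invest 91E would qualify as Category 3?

Category 3 begins at V = 96 kt.
Required ΔP = (96/6.09)^(1/0.65) = 15.764^1.538 ≈ 69.59 hPa.
P_c ≤ 1010 − 69.59 = 940.41, so the highest integer P_c is 940 hPa.

940 hPa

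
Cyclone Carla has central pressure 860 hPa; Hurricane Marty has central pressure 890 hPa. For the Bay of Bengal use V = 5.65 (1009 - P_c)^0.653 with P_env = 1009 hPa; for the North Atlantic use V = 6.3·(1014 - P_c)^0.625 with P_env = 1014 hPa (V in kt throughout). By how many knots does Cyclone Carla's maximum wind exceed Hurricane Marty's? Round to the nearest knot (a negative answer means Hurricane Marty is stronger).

20 kt

Cyclone Carla: ΔP = 149; V ≈ 5.65 × 149^0.653 ≈ 148.30 kt.
Hurricane Marty: ΔP = 124; V ≈ 6.3 × 124^0.625 ≈ 128.15 kt.
Difference ≈ 148.30 − 128.15 = 20.15 → 20 kt.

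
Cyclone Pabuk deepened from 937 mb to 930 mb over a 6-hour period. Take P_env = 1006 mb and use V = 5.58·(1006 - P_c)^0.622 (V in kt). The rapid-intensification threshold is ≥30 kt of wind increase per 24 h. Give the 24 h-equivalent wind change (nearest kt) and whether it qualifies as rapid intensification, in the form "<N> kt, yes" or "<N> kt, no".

19 kt, no

V₁: ΔP = 69, V ≈ 5.58 × 69^0.622 ≈ 77.70 kt.
V₂: ΔP = 76, V ≈ 5.58 × 76^0.622 ≈ 82.51 kt.
ΔV over 6 h = 4.81 kt → 24 h equivalent = 4.81 × 24/6 ≈ 19.24 kt.
19 kt < 30 kt ⇒ not rapid intensification.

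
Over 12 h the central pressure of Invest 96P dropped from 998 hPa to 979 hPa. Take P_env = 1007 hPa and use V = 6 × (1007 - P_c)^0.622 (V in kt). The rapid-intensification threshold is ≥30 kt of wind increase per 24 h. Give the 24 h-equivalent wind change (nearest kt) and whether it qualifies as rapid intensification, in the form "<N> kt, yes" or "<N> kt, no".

V₁: ΔP = 9, V ≈ 6 × 9^0.622 ≈ 23.53 kt.
V₂: ΔP = 28, V ≈ 6 × 28^0.622 ≈ 47.67 kt.
ΔV over 12 h = 24.14 kt → 24 h equivalent = 24.14 × 24/12 ≈ 48.28 kt.
48 kt ≥ 30 kt ⇒ rapid intensification.

48 kt, yes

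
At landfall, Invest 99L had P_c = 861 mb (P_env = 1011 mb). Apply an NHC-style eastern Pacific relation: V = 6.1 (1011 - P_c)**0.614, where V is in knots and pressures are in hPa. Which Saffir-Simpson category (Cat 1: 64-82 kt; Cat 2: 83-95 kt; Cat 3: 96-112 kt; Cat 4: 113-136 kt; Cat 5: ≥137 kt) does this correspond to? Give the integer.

4

ΔP = 1011 − 861 = 150 mb.
V ≈ 6.1 × 150^0.614 = 6.1 × 21.68 ≈ 132 kt.
132 kt falls in the Category 4 band.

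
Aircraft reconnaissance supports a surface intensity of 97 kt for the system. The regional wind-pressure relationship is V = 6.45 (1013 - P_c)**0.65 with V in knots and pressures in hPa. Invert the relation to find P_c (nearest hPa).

ΔP = (V / 6.45)^(1/0.65) = (97/6.45)^1.538.
97/6.45 = 15.039; 15.039^1.538 ≈ 64.73 hPa.
P_c = 1013 − 64.73 = 948.27 ≈ 948 hPa.

948 hPa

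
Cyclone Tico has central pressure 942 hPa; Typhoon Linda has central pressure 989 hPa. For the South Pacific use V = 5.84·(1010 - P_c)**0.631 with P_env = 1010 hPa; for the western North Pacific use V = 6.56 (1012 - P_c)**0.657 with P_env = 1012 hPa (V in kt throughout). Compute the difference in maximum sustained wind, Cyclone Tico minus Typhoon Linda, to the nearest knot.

32 kt

Cyclone Tico: ΔP = 68; V ≈ 5.84 × 68^0.631 ≈ 83.70 kt.
Typhoon Linda: ΔP = 23; V ≈ 6.56 × 23^0.657 ≈ 51.47 kt.
Difference ≈ 83.70 − 51.47 = 32.23 → 32 kt.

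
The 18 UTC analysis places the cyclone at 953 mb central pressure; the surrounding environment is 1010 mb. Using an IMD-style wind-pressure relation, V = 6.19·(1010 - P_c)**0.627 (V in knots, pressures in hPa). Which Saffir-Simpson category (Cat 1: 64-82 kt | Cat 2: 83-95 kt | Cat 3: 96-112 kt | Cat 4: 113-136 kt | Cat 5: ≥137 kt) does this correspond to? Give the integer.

ΔP = 1010 − 953 = 57 mb.
V ≈ 6.19 × 57^0.627 = 6.19 × 12.62 ≈ 78 kt.
78 kt falls in the Category 1 band.

1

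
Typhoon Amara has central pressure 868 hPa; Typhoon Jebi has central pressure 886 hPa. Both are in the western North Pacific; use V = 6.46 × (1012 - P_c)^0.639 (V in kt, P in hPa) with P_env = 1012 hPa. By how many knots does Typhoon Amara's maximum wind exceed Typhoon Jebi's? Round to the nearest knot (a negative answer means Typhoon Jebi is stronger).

Typhoon Amara: ΔP = 144; V ≈ 6.46 × 144^0.639 ≈ 154.68 kt.
Typhoon Jebi: ΔP = 126; V ≈ 6.46 × 126^0.639 ≈ 142.03 kt.
Difference ≈ 154.68 − 142.03 = 12.65 → 13 kt.

13 kt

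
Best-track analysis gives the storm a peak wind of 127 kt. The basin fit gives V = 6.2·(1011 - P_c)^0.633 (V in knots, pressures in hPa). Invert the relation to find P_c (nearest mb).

893 mb

ΔP = (V / 6.2)^(1/0.633) = (127/6.2)^1.580.
127/6.2 = 20.484; 20.484^1.580 ≈ 117.96 mb.
P_c = 1011 − 117.96 = 893.04 ≈ 893 mb.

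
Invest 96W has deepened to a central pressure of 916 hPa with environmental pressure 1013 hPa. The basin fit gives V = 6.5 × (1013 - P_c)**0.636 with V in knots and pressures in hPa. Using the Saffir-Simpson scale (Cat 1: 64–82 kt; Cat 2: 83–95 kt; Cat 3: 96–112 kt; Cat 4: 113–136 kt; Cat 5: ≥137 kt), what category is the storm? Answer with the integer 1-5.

4

ΔP = 1013 − 916 = 97 hPa.
V ≈ 6.5 × 97^0.636 = 6.5 × 18.35 ≈ 119 kt.
119 kt falls in the Category 4 band.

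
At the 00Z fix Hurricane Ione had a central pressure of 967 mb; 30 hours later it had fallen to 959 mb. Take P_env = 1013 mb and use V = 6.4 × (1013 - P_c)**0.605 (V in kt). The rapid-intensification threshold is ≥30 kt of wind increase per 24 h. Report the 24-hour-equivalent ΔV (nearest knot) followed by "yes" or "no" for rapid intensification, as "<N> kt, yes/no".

V₁: ΔP = 46, V ≈ 6.4 × 46^0.605 ≈ 64.89 kt.
V₂: ΔP = 54, V ≈ 6.4 × 54^0.605 ≈ 71.50 kt.
ΔV over 30 h = 6.61 kt → 24 h equivalent = 6.61 × 24/30 ≈ 5.29 kt.
5 kt < 30 kt ⇒ not rapid intensification.

5 kt, no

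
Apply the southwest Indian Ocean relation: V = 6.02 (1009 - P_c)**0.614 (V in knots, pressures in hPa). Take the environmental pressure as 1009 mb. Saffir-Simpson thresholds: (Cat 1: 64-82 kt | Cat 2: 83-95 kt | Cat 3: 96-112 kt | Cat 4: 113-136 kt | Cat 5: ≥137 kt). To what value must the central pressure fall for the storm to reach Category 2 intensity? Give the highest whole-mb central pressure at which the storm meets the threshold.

Category 2 begins at V = 83 kt.
Required ΔP = (83/6.02)^(1/0.614) = 13.787^1.629 ≈ 71.75 mb.
P_c ≤ 1009 − 71.75 = 937.25, so the highest integer P_c is 937 mb.

937 mb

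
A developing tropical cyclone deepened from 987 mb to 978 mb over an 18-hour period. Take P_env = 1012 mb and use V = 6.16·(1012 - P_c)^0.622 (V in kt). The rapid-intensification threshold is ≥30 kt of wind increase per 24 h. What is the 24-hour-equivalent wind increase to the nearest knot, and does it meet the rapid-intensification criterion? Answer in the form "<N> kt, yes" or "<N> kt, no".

V₁: ΔP = 25, V ≈ 6.16 × 25^0.622 ≈ 45.61 kt.
V₂: ΔP = 34, V ≈ 6.16 × 34^0.622 ≈ 55.23 kt.
ΔV over 18 h = 9.62 kt → 24 h equivalent = 9.62 × 24/18 ≈ 12.83 kt.
13 kt < 30 kt ⇒ not rapid intensification.

13 kt, no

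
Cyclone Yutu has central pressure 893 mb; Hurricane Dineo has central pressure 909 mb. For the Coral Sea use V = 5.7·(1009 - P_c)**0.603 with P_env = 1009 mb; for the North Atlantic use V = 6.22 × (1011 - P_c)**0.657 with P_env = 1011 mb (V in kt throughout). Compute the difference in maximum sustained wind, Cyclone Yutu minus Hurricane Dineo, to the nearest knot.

-30 kt

Cyclone Yutu: ΔP = 116; V ≈ 5.7 × 116^0.603 ≈ 100.17 kt.
Hurricane Dineo: ΔP = 102; V ≈ 6.22 × 102^0.657 ≈ 129.85 kt.
Difference ≈ 100.17 − 129.85 = -29.68 → -30 kt.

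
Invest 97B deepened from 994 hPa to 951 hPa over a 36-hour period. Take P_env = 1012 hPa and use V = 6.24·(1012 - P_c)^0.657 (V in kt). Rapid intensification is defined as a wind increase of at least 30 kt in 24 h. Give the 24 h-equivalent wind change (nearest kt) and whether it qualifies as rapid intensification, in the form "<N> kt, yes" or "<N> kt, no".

V₁: ΔP = 18, V ≈ 6.24 × 18^0.657 ≈ 41.68 kt.
V₂: ΔP = 61, V ≈ 6.24 × 61^0.657 ≈ 92.93 kt.
ΔV over 36 h = 51.25 kt → 24 h equivalent = 51.25 × 24/36 ≈ 34.17 kt.
34 kt ≥ 30 kt ⇒ rapid intensification.

34 kt, yes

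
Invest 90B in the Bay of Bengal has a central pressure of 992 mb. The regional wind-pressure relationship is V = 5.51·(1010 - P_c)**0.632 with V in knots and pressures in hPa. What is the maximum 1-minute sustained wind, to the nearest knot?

34 kt

ΔP = 1010 − 992 = 18 mb.
18^0.632 ≈ 6.213.
V ≈ 5.51 × 6.213 ≈ 34.2 kt.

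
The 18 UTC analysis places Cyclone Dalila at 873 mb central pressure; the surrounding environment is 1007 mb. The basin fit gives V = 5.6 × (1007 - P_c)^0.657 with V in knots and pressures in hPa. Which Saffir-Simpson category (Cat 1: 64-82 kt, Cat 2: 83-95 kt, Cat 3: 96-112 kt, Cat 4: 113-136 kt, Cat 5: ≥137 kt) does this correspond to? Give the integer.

5

ΔP = 1007 − 873 = 134 mb.
V ≈ 5.6 × 134^0.657 = 5.6 × 24.98 ≈ 140 kt.
140 kt falls in the Category 5 band.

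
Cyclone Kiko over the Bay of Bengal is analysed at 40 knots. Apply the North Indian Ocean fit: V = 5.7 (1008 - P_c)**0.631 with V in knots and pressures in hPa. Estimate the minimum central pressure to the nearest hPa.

ΔP = (V / 5.7)^(1/0.631) = (40/5.7)^1.585.
40/5.7 = 7.018; 7.018^1.585 ≈ 21.93 hPa.
P_c = 1008 − 21.93 = 986.07 ≈ 986 hPa.

986 hPa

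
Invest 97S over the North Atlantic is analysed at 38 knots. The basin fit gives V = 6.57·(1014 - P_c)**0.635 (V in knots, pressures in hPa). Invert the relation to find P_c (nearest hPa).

ΔP = (V / 6.57)^(1/0.635) = (38/6.57)^1.575.
38/6.57 = 5.784; 5.784^1.575 ≈ 15.86 hPa.
P_c = 1014 − 15.86 = 998.14 ≈ 998 hPa.

998 hPa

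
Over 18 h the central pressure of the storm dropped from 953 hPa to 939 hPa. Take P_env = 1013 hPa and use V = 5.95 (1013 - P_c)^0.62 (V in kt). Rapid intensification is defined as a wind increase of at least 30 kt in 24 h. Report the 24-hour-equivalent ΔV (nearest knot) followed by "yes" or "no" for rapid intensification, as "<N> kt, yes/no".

V₁: ΔP = 60, V ≈ 5.95 × 60^0.62 ≈ 75.33 kt.
V₂: ΔP = 74, V ≈ 5.95 × 74^0.62 ≈ 85.79 kt.
ΔV over 18 h = 10.46 kt → 24 h equivalent = 10.46 × 24/18 ≈ 13.95 kt.
14 kt < 30 kt ⇒ not rapid intensification.

14 kt, no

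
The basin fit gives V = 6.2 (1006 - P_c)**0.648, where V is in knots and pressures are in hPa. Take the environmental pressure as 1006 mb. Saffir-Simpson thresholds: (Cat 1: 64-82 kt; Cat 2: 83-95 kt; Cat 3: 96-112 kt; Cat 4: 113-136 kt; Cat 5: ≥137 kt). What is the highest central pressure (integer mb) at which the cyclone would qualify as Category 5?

887 mb

Category 5 begins at V = 137 kt.
Required ΔP = (137/6.2)^(1/0.648) = 22.097^1.543 ≈ 118.74 mb.
P_c ≤ 1006 − 118.74 = 887.26, so the highest integer P_c is 887 mb.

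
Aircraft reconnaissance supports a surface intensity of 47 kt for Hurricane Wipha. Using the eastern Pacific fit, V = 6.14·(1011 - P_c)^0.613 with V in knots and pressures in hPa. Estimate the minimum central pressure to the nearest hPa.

983 hPa

ΔP = (V / 6.14)^(1/0.613) = (47/6.14)^1.631.
47/6.14 = 7.655; 7.655^1.631 ≈ 27.67 hPa.
P_c = 1011 − 27.67 = 983.33 ≈ 983 hPa.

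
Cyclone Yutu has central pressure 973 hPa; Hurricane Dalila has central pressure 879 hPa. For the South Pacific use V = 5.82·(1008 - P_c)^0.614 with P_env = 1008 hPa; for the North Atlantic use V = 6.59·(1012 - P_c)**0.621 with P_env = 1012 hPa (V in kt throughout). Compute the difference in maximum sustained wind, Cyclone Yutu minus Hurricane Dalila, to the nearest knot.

-86 kt

Cyclone Yutu: ΔP = 35; V ≈ 5.82 × 35^0.614 ≈ 51.64 kt.
Hurricane Dalila: ΔP = 133; V ≈ 6.59 × 133^0.621 ≈ 137.34 kt.
Difference ≈ 51.64 − 137.34 = -85.70 → -86 kt.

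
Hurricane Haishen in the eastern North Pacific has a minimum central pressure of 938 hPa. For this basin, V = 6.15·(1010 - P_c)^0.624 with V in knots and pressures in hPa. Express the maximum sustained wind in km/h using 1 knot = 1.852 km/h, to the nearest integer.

164 km/h

ΔP = 1010 − 938 = 72 hPa.
V ≈ 6.15 × 72^0.624 = 6.15 × 14.420 ≈ 88.685 kt.
88.685 × 1.852 ≈ 164.24 km/h → 164 km/h.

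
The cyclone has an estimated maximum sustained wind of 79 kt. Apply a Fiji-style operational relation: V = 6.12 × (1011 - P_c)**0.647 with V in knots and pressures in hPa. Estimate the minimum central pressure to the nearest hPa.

959 hPa

ΔP = (V / 6.12)^(1/0.647) = (79/6.12)^1.546.
79/6.12 = 12.908; 12.908^1.546 ≈ 52.12 hPa.
P_c = 1011 − 52.12 = 958.88 ≈ 959 hPa.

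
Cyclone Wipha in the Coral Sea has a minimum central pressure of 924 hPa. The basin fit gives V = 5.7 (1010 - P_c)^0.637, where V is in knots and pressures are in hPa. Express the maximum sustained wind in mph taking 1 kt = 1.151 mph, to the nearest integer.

112 mph

ΔP = 1010 − 924 = 86 hPa.
V ≈ 5.7 × 86^0.637 = 5.7 × 17.072 ≈ 97.308 kt.
97.308 × 1.151 ≈ 112.00 mph → 112 mph.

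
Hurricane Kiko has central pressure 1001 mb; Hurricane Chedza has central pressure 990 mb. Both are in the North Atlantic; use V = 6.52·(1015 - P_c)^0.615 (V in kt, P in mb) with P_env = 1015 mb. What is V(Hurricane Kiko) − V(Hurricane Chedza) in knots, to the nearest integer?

-14 kt

Hurricane Kiko: ΔP = 14; V ≈ 6.52 × 14^0.615 ≈ 33.05 kt.
Hurricane Chedza: ΔP = 25; V ≈ 6.52 × 25^0.615 ≈ 47.20 kt.
Difference ≈ 33.05 − 47.20 = -14.15 → -14 kt.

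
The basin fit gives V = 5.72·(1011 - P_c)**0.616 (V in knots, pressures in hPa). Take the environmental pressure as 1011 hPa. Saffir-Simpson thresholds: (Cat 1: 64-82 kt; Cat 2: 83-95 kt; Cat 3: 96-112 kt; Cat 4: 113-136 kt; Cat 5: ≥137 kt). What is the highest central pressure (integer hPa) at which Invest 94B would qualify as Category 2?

Category 2 begins at V = 83 kt.
Required ΔP = (83/5.72)^(1/0.616) = 14.510^1.623 ≈ 76.89 hPa.
P_c ≤ 1011 − 76.89 = 934.11, so the highest integer P_c is 934 hPa.

934 hPa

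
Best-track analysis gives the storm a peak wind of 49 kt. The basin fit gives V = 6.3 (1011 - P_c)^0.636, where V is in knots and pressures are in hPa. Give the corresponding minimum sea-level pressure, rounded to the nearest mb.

986 mb

ΔP = (V / 6.3)^(1/0.636) = (49/6.3)^1.572.
49/6.3 = 7.778; 7.778^1.572 ≈ 25.16 mb.
P_c = 1011 − 25.16 = 985.84 ≈ 986 mb.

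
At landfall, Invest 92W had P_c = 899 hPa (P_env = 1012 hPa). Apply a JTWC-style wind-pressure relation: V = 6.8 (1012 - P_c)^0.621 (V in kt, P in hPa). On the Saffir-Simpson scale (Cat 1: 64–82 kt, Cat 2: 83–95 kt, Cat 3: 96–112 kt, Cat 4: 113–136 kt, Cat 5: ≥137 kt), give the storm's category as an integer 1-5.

4

ΔP = 1012 − 899 = 113 hPa.
V ≈ 6.8 × 113^0.621 = 6.8 × 18.83 ≈ 128 kt.
128 kt falls in the Category 4 band.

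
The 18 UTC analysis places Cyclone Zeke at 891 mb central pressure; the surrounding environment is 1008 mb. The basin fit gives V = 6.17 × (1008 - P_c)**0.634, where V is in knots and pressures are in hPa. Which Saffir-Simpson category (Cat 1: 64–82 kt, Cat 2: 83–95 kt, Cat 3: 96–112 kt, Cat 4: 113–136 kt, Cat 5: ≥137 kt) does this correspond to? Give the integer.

4

ΔP = 1008 − 891 = 117 mb.
V ≈ 6.17 × 117^0.634 = 6.17 × 20.48 ≈ 126 kt.
126 kt falls in the Category 4 band.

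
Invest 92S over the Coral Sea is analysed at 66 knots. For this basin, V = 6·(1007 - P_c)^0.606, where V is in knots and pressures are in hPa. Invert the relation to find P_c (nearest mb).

ΔP = (V / 6)^(1/0.606) = (66/6)^1.650.
66/6 = 11.000; 11.000^1.650 ≈ 52.30 mb.
P_c = 1007 − 52.30 = 954.70 ≈ 955 mb.

955 mb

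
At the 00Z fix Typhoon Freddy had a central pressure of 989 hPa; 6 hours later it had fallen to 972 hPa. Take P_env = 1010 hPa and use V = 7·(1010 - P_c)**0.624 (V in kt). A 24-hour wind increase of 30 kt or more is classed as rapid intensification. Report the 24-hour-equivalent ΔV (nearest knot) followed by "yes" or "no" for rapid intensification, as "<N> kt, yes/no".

V₁: ΔP = 21, V ≈ 7 × 21^0.624 ≈ 46.79 kt.
V₂: ΔP = 38, V ≈ 7 × 38^0.624 ≈ 67.75 kt.
ΔV over 6 h = 20.96 kt → 24 h equivalent = 20.96 × 24/6 ≈ 83.84 kt.
84 kt ≥ 30 kt ⇒ rapid intensification.

84 kt, yes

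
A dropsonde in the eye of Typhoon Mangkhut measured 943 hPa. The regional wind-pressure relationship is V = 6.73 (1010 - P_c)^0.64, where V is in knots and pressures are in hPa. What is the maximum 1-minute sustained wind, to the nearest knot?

ΔP = 1010 − 943 = 67 hPa.
67^0.64 ≈ 14.746.
V ≈ 6.73 × 14.746 ≈ 99.2 kt.

99 kt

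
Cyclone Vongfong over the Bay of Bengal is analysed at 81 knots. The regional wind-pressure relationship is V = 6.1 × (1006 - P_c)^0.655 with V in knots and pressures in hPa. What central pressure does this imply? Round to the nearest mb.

ΔP = (V / 6.1)^(1/0.655) = (81/6.1)^1.527.
81/6.1 = 13.279; 13.279^1.527 ≈ 51.85 mb.
P_c = 1006 − 51.85 = 954.15 ≈ 954 mb.

954 mb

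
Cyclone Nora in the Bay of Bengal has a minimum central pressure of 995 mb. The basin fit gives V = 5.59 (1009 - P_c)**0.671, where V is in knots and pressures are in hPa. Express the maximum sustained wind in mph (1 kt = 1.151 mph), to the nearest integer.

38 mph

ΔP = 1009 − 995 = 14 mb.
V ≈ 5.59 × 14^0.671 = 5.59 × 5.876 ≈ 32.845 kt.
32.845 × 1.151 ≈ 37.80 mph → 38 mph.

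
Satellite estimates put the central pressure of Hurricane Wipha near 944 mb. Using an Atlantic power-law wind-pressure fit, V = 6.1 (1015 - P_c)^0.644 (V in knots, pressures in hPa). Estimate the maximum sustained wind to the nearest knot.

95 kt

ΔP = 1015 − 944 = 71 mb.
71^0.644 ≈ 15.567.
V ≈ 6.1 × 15.567 ≈ 95.0 kt.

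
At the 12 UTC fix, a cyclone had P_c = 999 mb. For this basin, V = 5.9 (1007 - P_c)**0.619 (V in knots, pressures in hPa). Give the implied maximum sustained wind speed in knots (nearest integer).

ΔP = 1007 − 999 = 8 mb.
8^0.619 ≈ 3.623.
V ≈ 5.9 × 3.623 ≈ 21.4 kt.

21 kt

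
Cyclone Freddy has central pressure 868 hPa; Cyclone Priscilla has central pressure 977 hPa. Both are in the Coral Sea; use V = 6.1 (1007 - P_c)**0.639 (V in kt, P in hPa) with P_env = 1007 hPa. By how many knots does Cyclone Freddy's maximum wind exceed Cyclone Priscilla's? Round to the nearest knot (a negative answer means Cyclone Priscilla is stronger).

Cyclone Freddy: ΔP = 139; V ≈ 6.1 × 139^0.639 ≈ 142.80 kt.
Cyclone Priscilla: ΔP = 30; V ≈ 6.1 × 30^0.639 ≈ 53.61 kt.
Difference ≈ 142.80 − 53.61 = 89.19 → 89 kt.

89 kt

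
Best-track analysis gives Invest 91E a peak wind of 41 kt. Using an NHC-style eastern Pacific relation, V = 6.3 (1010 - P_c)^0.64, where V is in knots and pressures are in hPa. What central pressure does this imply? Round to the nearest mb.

ΔP = (V / 6.3)^(1/0.64) = (41/6.3)^1.562.
41/6.3 = 6.508; 6.508^1.562 ≈ 18.66 mb.
P_c = 1010 − 18.66 = 991.34 ≈ 991 mb.

991 mb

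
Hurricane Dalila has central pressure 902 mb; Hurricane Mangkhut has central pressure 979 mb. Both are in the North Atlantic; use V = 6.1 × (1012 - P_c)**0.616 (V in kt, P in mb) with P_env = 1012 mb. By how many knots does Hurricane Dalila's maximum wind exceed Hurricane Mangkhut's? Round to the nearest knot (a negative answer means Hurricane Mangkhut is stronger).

Hurricane Dalila: ΔP = 110; V ≈ 6.1 × 110^0.616 ≈ 110.36 kt.
Hurricane Mangkhut: ΔP = 33; V ≈ 6.1 × 33^0.616 ≈ 52.57 kt.
Difference ≈ 110.36 − 52.57 = 57.79 → 58 kt.

58 kt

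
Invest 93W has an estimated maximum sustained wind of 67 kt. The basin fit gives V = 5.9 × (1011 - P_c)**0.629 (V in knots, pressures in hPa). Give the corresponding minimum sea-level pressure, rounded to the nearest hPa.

963 hPa

ΔP = (V / 5.9)^(1/0.629) = (67/5.9)^1.590.
67/5.9 = 11.356; 11.356^1.590 ≈ 47.60 hPa.
P_c = 1011 − 47.60 = 963.40 ≈ 963 hPa.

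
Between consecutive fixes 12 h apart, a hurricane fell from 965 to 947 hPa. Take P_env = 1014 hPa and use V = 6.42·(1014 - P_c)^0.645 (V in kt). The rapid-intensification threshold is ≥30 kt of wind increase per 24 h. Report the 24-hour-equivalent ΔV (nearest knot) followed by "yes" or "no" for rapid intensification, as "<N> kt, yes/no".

35 kt, yes

V₁: ΔP = 49, V ≈ 6.42 × 49^0.645 ≈ 79.02 kt.
V₂: ΔP = 67, V ≈ 6.42 × 67^0.645 ≈ 96.68 kt.
ΔV over 12 h = 17.66 kt → 24 h equivalent = 17.66 × 24/12 ≈ 35.32 kt.
35 kt ≥ 30 kt ⇒ rapid intensification.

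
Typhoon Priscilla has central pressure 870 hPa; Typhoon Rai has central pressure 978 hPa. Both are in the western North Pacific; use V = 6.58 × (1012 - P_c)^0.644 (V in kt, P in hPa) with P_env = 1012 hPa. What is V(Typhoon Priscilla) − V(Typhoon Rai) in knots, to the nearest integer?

Typhoon Priscilla: ΔP = 142; V ≈ 6.58 × 142^0.644 ≈ 160.07 kt.
Typhoon Rai: ΔP = 34; V ≈ 6.58 × 34^0.644 ≈ 63.75 kt.
Difference ≈ 160.07 − 63.75 = 96.32 → 96 kt.

96 kt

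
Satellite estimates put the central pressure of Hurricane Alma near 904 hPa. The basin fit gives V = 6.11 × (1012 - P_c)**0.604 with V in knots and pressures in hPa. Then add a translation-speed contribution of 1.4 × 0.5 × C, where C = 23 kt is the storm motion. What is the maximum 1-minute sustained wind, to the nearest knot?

119 kt

ΔP = 1012 − 904 = 108 hPa.
108^0.604 ≈ 16.912.
V ≈ 6.11 × 16.912 ≈ 103.3 kt.
Translation term: 1.4 × 0.5 × 23 = 16.1 kt.
Corrected V ≈ 119.4 kt → 119 kt.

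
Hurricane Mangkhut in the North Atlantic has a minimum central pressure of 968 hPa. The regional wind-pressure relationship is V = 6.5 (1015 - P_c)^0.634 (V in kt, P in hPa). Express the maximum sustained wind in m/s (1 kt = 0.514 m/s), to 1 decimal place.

38.4 m/s

ΔP = 1015 − 968 = 47 hPa.
V ≈ 6.5 × 47^0.634 = 6.5 × 11.484 ≈ 74.649 kt.
74.649 × 0.514 ≈ 38.37 m/s → 38.4 m/s.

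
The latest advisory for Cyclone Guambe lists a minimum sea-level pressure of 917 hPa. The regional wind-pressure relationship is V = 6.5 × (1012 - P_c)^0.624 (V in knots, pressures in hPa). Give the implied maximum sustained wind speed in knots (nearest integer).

ΔP = 1012 − 917 = 95 hPa.
95^0.624 ≈ 17.144.
V ≈ 6.5 × 17.144 ≈ 111.4 kt.

111 kt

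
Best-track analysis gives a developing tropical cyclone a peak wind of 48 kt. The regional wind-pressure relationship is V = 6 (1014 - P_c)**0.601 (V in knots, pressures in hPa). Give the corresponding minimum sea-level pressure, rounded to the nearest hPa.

ΔP = (V / 6)^(1/0.601) = (48/6)^1.664.
48/6 = 8.000; 8.000^1.664 ≈ 31.82 hPa.
P_c = 1014 − 31.82 = 982.18 ≈ 982 hPa.

982 hPa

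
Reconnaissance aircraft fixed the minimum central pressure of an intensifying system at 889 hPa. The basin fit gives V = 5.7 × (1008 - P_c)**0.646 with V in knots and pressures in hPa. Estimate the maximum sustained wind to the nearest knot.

125 kt

ΔP = 1008 − 889 = 119 hPa.
119^0.646 ≈ 21.918.
V ≈ 5.7 × 21.918 ≈ 124.9 kt.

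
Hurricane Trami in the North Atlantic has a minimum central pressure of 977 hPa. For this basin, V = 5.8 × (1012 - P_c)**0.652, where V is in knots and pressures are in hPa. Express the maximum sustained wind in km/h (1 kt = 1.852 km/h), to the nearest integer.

ΔP = 1012 − 977 = 35 hPa.
V ≈ 5.8 × 35^0.652 = 5.8 × 10.156 ≈ 58.906 kt.
58.906 × 1.852 ≈ 109.09 km/h → 109 km/h.

109 km/h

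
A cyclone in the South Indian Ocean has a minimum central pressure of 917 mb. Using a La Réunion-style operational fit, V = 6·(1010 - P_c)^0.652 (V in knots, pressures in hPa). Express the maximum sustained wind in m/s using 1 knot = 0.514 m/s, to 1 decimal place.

59.2 m/s

ΔP = 1010 − 917 = 93 mb.
V ≈ 6 × 93^0.652 = 6 × 19.207 ≈ 115.240 kt.
115.240 × 0.514 ≈ 59.23 m/s → 59.2 m/s.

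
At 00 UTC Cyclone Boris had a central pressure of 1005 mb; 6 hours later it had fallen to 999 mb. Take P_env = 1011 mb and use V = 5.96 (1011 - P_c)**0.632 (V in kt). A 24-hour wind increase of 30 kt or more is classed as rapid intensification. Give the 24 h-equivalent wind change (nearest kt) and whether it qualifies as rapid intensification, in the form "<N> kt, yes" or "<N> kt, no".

V₁: ΔP = 6, V ≈ 5.96 × 6^0.632 ≈ 18.49 kt.
V₂: ΔP = 12, V ≈ 5.96 × 12^0.632 ≈ 28.66 kt.
ΔV over 6 h = 10.17 kt → 24 h equivalent = 10.17 × 24/6 ≈ 40.68 kt.
41 kt ≥ 30 kt ⇒ rapid intensification.

41 kt, yes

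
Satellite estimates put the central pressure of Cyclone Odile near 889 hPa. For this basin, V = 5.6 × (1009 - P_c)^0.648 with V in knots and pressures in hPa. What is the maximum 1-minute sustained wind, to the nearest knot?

ΔP = 1009 − 889 = 120 hPa.
120^0.648 ≈ 22.249.
V ≈ 5.6 × 22.249 ≈ 124.6 kt.

125 kt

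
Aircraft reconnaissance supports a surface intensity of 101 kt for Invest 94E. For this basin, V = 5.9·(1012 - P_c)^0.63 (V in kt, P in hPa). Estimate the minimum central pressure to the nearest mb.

ΔP = (V / 5.9)^(1/0.63) = (101/5.9)^1.587.
101/5.9 = 17.119; 17.119^1.587 ≈ 90.76 mb.
P_c = 1012 − 90.76 = 921.24 ≈ 921 mb.

921 mb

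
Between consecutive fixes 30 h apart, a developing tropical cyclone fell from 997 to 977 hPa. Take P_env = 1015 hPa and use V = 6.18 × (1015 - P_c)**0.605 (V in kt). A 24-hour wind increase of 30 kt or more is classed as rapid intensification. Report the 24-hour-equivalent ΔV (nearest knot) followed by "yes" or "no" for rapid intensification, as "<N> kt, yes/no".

V₁: ΔP = 18, V ≈ 6.18 × 18^0.605 ≈ 35.52 kt.
V₂: ΔP = 38, V ≈ 6.18 × 38^0.605 ≈ 55.82 kt.
ΔV over 30 h = 20.30 kt → 24 h equivalent = 20.30 × 24/30 ≈ 16.24 kt.
16 kt < 30 kt ⇒ not rapid intensification.

16 kt, no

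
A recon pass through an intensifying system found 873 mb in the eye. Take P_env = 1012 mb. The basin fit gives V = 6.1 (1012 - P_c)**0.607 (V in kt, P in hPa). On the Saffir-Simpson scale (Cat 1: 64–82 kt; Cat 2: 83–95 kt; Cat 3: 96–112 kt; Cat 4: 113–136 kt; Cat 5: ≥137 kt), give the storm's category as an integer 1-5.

ΔP = 1012 − 873 = 139 mb.
V ≈ 6.1 × 139^0.607 = 6.1 × 19.99 ≈ 122 kt.
122 kt falls in the Category 4 band.

4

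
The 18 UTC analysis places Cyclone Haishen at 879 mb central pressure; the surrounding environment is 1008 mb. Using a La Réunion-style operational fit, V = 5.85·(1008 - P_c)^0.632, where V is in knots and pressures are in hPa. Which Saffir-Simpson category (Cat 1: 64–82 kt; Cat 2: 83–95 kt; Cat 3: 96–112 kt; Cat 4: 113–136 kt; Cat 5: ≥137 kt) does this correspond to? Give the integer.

4

ΔP = 1008 − 879 = 129 mb.
V ≈ 5.85 × 129^0.632 = 5.85 × 21.57 ≈ 126 kt.
126 kt falls in the Category 4 band.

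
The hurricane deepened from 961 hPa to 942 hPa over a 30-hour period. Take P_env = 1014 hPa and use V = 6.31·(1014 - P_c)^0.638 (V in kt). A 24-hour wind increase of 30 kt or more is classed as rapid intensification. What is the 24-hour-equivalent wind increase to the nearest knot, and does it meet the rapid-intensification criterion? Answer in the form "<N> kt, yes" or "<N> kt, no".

V₁: ΔP = 53, V ≈ 6.31 × 53^0.638 ≈ 79.45 kt.
V₂: ΔP = 72, V ≈ 6.31 × 72^0.638 ≈ 96.61 kt.
ΔV over 30 h = 17.16 kt → 24 h equivalent = 17.16 × 24/30 ≈ 13.73 kt.
14 kt < 30 kt ⇒ not rapid intensification.

14 kt, no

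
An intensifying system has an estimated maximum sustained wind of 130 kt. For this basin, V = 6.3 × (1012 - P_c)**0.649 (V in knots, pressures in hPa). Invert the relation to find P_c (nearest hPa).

ΔP = (V / 6.3)^(1/0.649) = (130/6.3)^1.541.
130/6.3 = 20.635; 20.635^1.541 ≈ 106.07 hPa.
P_c = 1012 − 106.07 = 905.93 ≈ 906 hPa.

906 hPa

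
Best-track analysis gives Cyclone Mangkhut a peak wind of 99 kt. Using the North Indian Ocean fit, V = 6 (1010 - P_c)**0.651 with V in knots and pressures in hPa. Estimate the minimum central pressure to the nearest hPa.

ΔP = (V / 6)^(1/0.651) = (99/6)^1.536.
99/6 = 16.500; 16.500^1.536 ≈ 74.16 hPa.
P_c = 1010 − 74.16 = 935.84 ≈ 936 hPa.

936 hPa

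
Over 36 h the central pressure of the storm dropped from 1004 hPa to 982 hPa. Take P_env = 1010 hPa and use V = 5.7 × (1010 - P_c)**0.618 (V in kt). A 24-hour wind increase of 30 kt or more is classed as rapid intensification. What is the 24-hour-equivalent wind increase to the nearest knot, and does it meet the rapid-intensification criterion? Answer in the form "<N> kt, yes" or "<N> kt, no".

V₁: ΔP = 6, V ≈ 5.7 × 6^0.618 ≈ 17.25 kt.
V₂: ΔP = 28, V ≈ 5.7 × 28^0.618 ≈ 44.69 kt.
ΔV over 36 h = 27.44 kt → 24 h equivalent = 27.44 × 24/36 ≈ 18.29 kt.
18 kt < 30 kt ⇒ not rapid intensification.

18 kt, no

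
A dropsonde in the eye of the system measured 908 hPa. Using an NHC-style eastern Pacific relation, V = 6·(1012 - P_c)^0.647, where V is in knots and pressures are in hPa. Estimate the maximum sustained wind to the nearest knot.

121 kt

ΔP = 1012 − 908 = 104 hPa.
104^0.647 ≈ 20.185.
V ≈ 6 × 20.185 ≈ 121.1 kt.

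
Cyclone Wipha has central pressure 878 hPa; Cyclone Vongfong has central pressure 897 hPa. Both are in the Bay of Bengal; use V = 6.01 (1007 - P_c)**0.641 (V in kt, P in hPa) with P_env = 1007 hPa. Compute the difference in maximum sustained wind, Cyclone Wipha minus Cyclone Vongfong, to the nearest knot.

13 kt

Cyclone Wipha: ΔP = 129; V ≈ 6.01 × 129^0.641 ≈ 135.44 kt.
Cyclone Vongfong: ΔP = 110; V ≈ 6.01 × 110^0.641 ≈ 122.29 kt.
Difference ≈ 135.44 − 122.29 = 13.15 → 13 kt.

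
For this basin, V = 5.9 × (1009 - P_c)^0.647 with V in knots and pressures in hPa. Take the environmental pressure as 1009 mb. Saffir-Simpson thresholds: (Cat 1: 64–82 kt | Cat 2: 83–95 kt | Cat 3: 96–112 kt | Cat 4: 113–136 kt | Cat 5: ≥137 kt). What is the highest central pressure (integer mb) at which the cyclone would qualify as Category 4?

Category 4 begins at V = 113 kt.
Required ΔP = (113/5.9)^(1/0.647) = 19.153^1.546 ≈ 95.90 mb.
P_c ≤ 1009 − 95.90 = 913.10, so the highest integer P_c is 913 mb.

913 mb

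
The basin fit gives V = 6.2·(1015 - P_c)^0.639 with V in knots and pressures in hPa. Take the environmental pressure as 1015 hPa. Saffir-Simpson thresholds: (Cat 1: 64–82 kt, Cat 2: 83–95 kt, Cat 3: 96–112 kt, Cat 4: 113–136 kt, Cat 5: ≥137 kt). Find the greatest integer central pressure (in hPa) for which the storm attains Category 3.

Category 3 begins at V = 96 kt.
Required ΔP = (96/6.2)^(1/0.639) = 15.484^1.565 ≈ 72.79 hPa.
P_c ≤ 1015 − 72.79 = 942.21, so the highest integer P_c is 942 hPa.

942 hPa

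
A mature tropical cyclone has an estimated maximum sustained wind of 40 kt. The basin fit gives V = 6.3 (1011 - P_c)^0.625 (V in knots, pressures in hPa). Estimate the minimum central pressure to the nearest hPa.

ΔP = (V / 6.3)^(1/0.625) = (40/6.3)^1.600.
40/6.3 = 6.349; 6.349^1.600 ≈ 19.25 hPa.
P_c = 1011 − 19.25 = 991.75 ≈ 992 hPa.

992 hPa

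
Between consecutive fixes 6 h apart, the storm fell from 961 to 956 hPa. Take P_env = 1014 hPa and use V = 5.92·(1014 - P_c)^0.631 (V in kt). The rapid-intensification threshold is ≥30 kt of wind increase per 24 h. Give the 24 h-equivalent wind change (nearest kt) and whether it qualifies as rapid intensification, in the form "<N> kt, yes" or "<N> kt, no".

V₁: ΔP = 53, V ≈ 5.92 × 53^0.631 ≈ 72.50 kt.
V₂: ΔP = 58, V ≈ 5.92 × 58^0.631 ≈ 76.74 kt.
ΔV over 6 h = 4.24 kt → 24 h equivalent = 4.24 × 24/6 ≈ 16.96 kt.
17 kt < 30 kt ⇒ not rapid intensification.

17 kt, no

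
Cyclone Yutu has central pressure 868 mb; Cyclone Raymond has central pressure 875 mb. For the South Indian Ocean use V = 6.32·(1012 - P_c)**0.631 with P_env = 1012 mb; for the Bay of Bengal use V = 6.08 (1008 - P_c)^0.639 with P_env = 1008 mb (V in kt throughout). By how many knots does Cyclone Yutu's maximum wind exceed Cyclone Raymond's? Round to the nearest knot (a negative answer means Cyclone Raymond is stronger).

Cyclone Yutu: ΔP = 144; V ≈ 6.32 × 144^0.631 ≈ 145.43 kt.
Cyclone Raymond: ΔP = 133; V ≈ 6.08 × 133^0.639 ≈ 138.37 kt.
Difference ≈ 145.43 − 138.37 = 7.06 → 7 kt.

7 kt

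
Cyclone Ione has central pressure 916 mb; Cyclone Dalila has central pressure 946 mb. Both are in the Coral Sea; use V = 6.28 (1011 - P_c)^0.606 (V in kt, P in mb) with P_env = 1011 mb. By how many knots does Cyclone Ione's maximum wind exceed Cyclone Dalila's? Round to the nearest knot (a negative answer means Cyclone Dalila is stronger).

20 kt

Cyclone Ione: ΔP = 95; V ≈ 6.28 × 95^0.606 ≈ 99.19 kt.
Cyclone Dalila: ΔP = 65; V ≈ 6.28 × 65^0.606 ≈ 78.81 kt.
Difference ≈ 99.19 − 78.81 = 20.38 → 20 kt.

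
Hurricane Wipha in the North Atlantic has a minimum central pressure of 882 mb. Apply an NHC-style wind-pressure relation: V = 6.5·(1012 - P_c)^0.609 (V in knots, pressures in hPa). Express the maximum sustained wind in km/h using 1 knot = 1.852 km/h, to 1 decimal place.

233.3 km/h

ΔP = 1012 − 882 = 130 mb.
V ≈ 6.5 × 130^0.609 = 6.5 × 19.382 ≈ 125.981 kt.
125.981 × 1.852 ≈ 233.32 km/h → 233.3 km/h.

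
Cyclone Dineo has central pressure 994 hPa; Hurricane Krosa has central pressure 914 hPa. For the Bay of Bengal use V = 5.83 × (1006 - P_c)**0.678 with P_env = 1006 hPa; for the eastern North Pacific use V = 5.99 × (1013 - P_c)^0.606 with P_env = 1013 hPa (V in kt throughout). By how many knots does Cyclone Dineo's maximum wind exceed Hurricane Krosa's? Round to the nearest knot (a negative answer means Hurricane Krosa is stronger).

-66 kt

Cyclone Dineo: ΔP = 12; V ≈ 5.83 × 12^0.678 ≈ 31.43 kt.
Hurricane Krosa: ΔP = 99; V ≈ 5.99 × 99^0.606 ≈ 97.00 kt.
Difference ≈ 31.43 − 97.00 = -65.57 → -66 kt.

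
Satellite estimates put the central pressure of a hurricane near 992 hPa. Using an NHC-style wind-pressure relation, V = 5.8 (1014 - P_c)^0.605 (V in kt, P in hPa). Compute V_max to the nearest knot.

ΔP = 1014 − 992 = 22 hPa.
22^0.605 ≈ 6.489.
V ≈ 5.8 × 6.489 ≈ 37.6 kt.

38 kt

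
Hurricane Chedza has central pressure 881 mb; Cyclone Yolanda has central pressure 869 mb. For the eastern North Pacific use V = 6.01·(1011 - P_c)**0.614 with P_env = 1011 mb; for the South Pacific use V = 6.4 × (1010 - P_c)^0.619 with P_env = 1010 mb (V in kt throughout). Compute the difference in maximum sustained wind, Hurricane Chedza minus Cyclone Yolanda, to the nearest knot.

-18 kt

Hurricane Chedza: ΔP = 130; V ≈ 6.01 × 130^0.614 ≈ 119.35 kt.
Cyclone Yolanda: ΔP = 141; V ≈ 6.4 × 141^0.619 ≈ 136.95 kt.
Difference ≈ 119.35 − 136.95 = -17.60 → -18 kt.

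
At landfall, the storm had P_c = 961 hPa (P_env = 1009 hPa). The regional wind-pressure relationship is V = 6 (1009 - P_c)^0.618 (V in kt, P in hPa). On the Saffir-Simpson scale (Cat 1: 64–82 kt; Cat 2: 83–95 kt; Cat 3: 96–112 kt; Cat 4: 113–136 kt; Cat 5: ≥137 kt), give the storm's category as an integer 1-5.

1

ΔP = 1009 − 961 = 48 hPa.
V ≈ 6 × 48^0.618 = 6 × 10.94 ≈ 66 kt.
66 kt falls in the Category 1 band.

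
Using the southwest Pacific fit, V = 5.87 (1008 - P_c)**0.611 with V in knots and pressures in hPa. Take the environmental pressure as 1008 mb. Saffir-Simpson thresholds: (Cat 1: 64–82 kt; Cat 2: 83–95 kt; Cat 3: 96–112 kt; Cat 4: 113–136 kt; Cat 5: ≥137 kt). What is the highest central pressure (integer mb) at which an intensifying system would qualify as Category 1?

958 mb

Category 1 begins at V = 64 kt.
Required ΔP = (64/5.87)^(1/0.611) = 10.903^1.637 ≈ 49.90 mb.
P_c ≤ 1008 − 49.90 = 958.10, so the highest integer P_c is 958 mb.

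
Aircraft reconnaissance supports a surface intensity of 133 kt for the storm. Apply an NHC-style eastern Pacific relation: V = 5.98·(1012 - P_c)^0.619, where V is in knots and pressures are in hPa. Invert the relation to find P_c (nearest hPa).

862 hPa

ΔP = (V / 5.98)^(1/0.619) = (133/5.98)^1.616.
133/5.98 = 22.241; 22.241^1.616 ≈ 150.08 hPa.
P_c = 1012 − 150.08 = 861.92 ≈ 862 hPa.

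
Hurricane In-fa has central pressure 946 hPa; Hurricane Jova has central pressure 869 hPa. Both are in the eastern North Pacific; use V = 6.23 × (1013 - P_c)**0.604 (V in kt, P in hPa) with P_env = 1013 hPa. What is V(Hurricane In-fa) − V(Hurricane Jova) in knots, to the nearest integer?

-46 kt

Hurricane In-fa: ΔP = 67; V ≈ 6.23 × 67^0.604 ≈ 78.97 kt.
Hurricane Jova: ΔP = 144; V ≈ 6.23 × 144^0.604 ≈ 125.35 kt.
Difference ≈ 78.97 − 125.35 = -46.38 → -46 kt.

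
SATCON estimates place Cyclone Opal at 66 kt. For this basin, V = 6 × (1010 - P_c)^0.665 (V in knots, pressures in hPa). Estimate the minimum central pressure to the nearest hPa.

ΔP = (V / 6)^(1/0.665) = (66/6)^1.504.
66/6 = 11.000; 11.000^1.504 ≈ 36.81 hPa.
P_c = 1010 − 36.81 = 973.19 ≈ 973 hPa.

973 hPa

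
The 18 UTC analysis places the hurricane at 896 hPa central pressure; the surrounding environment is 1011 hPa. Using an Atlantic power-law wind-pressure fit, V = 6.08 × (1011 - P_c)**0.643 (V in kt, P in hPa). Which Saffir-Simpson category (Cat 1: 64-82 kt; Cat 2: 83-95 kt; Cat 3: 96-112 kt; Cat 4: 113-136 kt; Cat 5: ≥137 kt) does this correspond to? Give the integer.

ΔP = 1011 − 896 = 115 hPa.
V ≈ 6.08 × 115^0.643 = 6.08 × 21.14 ≈ 129 kt.
129 kt falls in the Category 4 band.

4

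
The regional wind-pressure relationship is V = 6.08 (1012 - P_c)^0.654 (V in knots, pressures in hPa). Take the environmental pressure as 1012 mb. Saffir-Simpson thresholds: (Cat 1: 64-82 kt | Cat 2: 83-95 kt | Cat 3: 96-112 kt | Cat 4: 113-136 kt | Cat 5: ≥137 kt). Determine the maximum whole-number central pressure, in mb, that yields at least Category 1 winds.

Category 1 begins at V = 64 kt.
Required ΔP = (64/6.08)^(1/0.654) = 10.526^1.529 ≈ 36.57 mb.
P_c ≤ 1012 − 36.57 = 975.43, so the highest integer P_c is 975 mb.

975 mb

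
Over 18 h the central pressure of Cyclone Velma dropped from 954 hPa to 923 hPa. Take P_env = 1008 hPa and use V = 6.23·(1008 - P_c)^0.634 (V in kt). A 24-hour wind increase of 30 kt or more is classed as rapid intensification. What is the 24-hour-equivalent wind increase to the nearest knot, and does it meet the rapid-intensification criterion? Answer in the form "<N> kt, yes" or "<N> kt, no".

V₁: ΔP = 54, V ≈ 6.23 × 54^0.634 ≈ 78.13 kt.
V₂: ΔP = 85, V ≈ 6.23 × 85^0.634 ≈ 104.17 kt.
ΔV over 18 h = 26.04 kt → 24 h equivalent = 26.04 × 24/18 ≈ 34.72 kt.
35 kt ≥ 30 kt ⇒ rapid intensification.

35 kt, yes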